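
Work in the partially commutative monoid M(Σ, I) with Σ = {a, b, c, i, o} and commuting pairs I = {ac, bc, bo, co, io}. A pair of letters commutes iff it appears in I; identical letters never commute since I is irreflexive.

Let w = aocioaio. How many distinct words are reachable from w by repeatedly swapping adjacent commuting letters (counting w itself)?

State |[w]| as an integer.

18

piece 0:a — minimal
piece 1:o rests on {0:a}
piece 2:c — minimal
piece 3:i rests on {0:a, 2:c}
piece 4:o rests on {1:o}
piece 5:a rests on {3:i, 4:o}
piece 6:i rests on {5:a}
piece 7:o rests on {5:a}
minimal pieces: {0:a, 2:c}
ways to finish when only these pieces remain (= sum over removing one remaining piece with nothing left below it):
  1 left: {6}→1  {7}→1
  2 left: {6,7}→2
  3 left: {5,6,7}→2
  4 left: {3,5,6,7}→2  {4,5,6,7}→2
  5 left: {1,4,5,6,7}→2  {2,3,5,6,7}→2  {3,4,5,6,7}→4
  6 left: {1,3,4,5,6,7}→6  {2,3,4,5,6,7}→6
  placing 0:a first → 12 extensions
  placing 2:c first → 6 extensions
total linear extensions = 18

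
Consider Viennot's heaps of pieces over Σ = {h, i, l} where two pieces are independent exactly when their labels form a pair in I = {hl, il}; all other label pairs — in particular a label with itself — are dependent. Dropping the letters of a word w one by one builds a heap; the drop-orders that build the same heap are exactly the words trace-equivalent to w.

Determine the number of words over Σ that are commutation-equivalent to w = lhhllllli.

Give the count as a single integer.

#0=l has no predecessor
#1=h has no predecessor
#2=h depends on [1:h]
#3=l depends on [0:l]
#4=l depends on [3:l]
#5=l depends on [4:l]
#6=l depends on [5:l]
#7=l depends on [6:l]
#8=i depends on [2:h]
sources: [0:l, 1:h]
N(rest) = Σ N(rest − s) over sources s of rest; N(one piece) = 1:
  size 1 → [7]=1  [8]=1
  size 2 → [2,8]=1  [6,7]=1  [7,8]=2
  size 3 → [1,2,8]=1  [2,7,8]=3  [5,6,7]=1  [6,7,8]=3
  size 4 → [1,2,7,8]=4  [2,6,7,8]=6  [4,5,6,7]=1  [5,6,7,8]=4
  size 5 → [1,2,6,7,8]=10  [2,5,6,7,8]=10  [3,4,5,6,7]=1  [4,5,6,7,8]=5
  size 6 → [0,3,4,5,6,7]=1  [1,2,5,6,7,8]=20  [2,4,5,6,7,8]=15  [3,4,5,6,7,8]=6
  size 7 → [0,3,4,5,6,7,8]=7  [1,2,4,5,6,7,8]=35  [2,3,4,5,6,7,8]=21
  first=0(l) contributes 56
  first=1(h) contributes 28
|[w]| = 84

84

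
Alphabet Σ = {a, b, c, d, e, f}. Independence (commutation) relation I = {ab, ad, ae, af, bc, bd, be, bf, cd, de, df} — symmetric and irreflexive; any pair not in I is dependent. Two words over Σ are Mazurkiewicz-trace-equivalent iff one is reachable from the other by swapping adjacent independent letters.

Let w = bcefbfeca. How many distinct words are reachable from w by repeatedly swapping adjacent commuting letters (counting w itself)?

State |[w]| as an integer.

piece 0:b — minimal
piece 1:c — minimal
piece 2:e rests on {1:c}
piece 3:f rests on {2:e}
piece 4:b rests on {0:b}
piece 5:f rests on {3:f}
piece 6:e rests on {5:f}
piece 7:c rests on {6:e}
piece 8:a rests on {7:c}
minimal pieces: {0:b, 1:c}
ways to finish when only these pieces remain (= sum over removing one remaining piece with nothing left below it):
  1 left: {4}→1  {8}→1
  2 left: {0,4}→1  {4,8}→2  {7,8}→1
  3 left: {0,4,8}→3  {4,7,8}→3  {6,7,8}→1
  4 left: {0,4,7,8}→6  {4,6,7,8}→4  {5,6,7,8}→1
  5 left: {0,4,6,7,8}→10  {3,5,6,7,8}→1  {4,5,6,7,8}→5
  6 left: {0,4,5,6,7,8}→15  {2,3,5,6,7,8}→1  {3,4,5,6,7,8}→6
  7 left: {0,3,4,5,6,7,8}→21  {1,2,3,5,6,7,8}→1  {2,3,4,5,6,7,8}→7
  placing 0:b first → 8 extensions
  placing 1:c first → 28 extensions
total linear extensions = 36

36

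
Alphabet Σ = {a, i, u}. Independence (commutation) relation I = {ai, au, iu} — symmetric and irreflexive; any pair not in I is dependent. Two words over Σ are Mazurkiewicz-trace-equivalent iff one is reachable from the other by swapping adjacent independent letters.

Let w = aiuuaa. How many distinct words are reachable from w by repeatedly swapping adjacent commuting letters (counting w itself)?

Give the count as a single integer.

0(a) covers ∅
1(i) covers ∅
2(u) covers ∅
3(u) covers 2:u
4(a) covers 0:a
5(a) covers 4:a
floor of heap: 0:a, 1:i, 2:u
completions by unplaced set U, small U first (add the entries for U minus each lowest piece of U):
  |U|=1: {1}:1  {3}:1  {5}:1
  |U|=2: {1,3}:2  {1,5}:2  {2,3}:1  {3,5}:2  {4,5}:1
  |U|=3: {0,4,5}:1  {1,2,3}:3  {1,3,5}:6  {1,4,5}:3  {2,3,5}:3  {3,4,5}:3
  |U|=4: {0,1,4,5}:4  {0,3,4,5}:4  {1,2,3,5}:12  {1,3,4,5}:12  {2,3,4,5}:6
  start at 0(a): 30
  start at 1(i): 10
  start at 2(u): 20
sum over floor = 60

60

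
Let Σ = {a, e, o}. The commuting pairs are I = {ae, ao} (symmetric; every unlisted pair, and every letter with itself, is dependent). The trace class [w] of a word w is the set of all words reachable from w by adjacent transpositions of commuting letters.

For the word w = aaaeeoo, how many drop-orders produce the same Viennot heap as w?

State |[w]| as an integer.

0(a) covers ∅
1(a) covers 0:a
2(a) covers 1:a
3(e) covers ∅
4(e) covers 3:e
5(o) covers 4:e
6(o) covers 5:o
floor of heap: 0:a, 3:e
completions by unplaced set U, small U first (add the entries for U minus each lowest piece of U):
  |U|=1: {2}:1  {6}:1
  |U|=2: {1,2}:1  {2,6}:2  {5,6}:1
  |U|=3: {0,1,2}:1  {1,2,6}:3  {2,5,6}:3  {4,5,6}:1
  |U|=4: {0,1,2,6}:4  {1,2,5,6}:6  {2,4,5,6}:4  {3,4,5,6}:1
  |U|=5: {0,1,2,5,6}:10  {1,2,4,5,6}:10  {2,3,4,5,6}:5
  start at 0(a): 15
  start at 3(e): 20
sum over floor = 35

35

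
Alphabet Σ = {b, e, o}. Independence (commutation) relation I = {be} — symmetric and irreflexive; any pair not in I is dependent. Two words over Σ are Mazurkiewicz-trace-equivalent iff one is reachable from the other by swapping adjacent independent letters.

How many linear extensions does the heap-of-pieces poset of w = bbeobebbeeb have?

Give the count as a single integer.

105

0(b) covers ∅
1(b) covers 0:b
2(e) covers ∅
3(o) covers 1:b, 2:e
4(b) covers 3:o
5(e) covers 3:o
6(b) covers 4:b
7(b) covers 6:b
8(e) covers 5:e
9(e) covers 8:e
10(b) covers 7:b
floor of heap: 0:b, 2:e
completions by unplaced set U, small U first (add the entries for U minus each lowest piece of U):
  |U|=1: {9}:1  {10}:1
  |U|=2: {7,10}:1  {8,9}:1  {9,10}:2
  |U|=3: {5,8,9}:1  {6,7,10}:1  {7,9,10}:3  {8,9,10}:3
  |U|=4: {4,6,7,10}:1  {5,8,9,10}:4  {6,7,9,10}:4  {7,8,9,10}:6
  |U|=5: {4,6,7,9,10}:5  {5,7,8,9,10}:10  {6,7,8,9,10}:10
  |U|=6: {4,6,7,8,9,10}:15  {5,6,7,8,9,10}:20
  |U|=7: {4,5,6,7,8,9,10}:35
  |U|=8: {3,4,5,6,7,8,9,10}:35
  |U|=9: {1,3,4,5,6,7,8,9,10}:35  {2,3,4,5,6,7,8,9,10}:35
  start at 0(b): 70
  start at 2(e): 35
sum over floor = 105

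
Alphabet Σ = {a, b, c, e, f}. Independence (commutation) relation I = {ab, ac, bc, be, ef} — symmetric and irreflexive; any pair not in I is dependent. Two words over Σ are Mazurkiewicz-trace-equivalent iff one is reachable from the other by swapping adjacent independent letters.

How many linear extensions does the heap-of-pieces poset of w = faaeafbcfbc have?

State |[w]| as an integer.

0(f) covers ∅
1(a) covers 0:f
2(a) covers 1:a
3(e) covers 2:a
4(a) covers 3:e
5(f) covers 4:a
6(b) covers 5:f
7(c) covers 5:f
8(f) covers 6:b, 7:c
9(b) covers 8:f
10(c) covers 8:f
floor of heap: 0:f
completions by unplaced set U, small U first (add the entries for U minus each lowest piece of U):
  |U|=1: {9}:1  {10}:1
  |U|=2: {9,10}:2
  |U|=3: {8,9,10}:2
  |U|=4: {6,8,9,10}:2  {7,8,9,10}:2
  |U|=5: {6,7,8,9,10}:4
  |U|=6: {5,6,7,8,9,10}:4
  |U|=7: {4,5,6,7,8,9,10}:4
  |U|=8: {3,4,5,6,7,8,9,10}:4
  |U|=9: {2,3,4,5,6,7,8,9,10}:4
  start at 0(f): 4

4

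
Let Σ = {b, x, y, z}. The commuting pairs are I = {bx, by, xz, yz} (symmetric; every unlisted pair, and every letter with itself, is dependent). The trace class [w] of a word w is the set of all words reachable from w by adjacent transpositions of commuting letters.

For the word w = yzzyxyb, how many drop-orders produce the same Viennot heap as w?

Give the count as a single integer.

35

drop 0:y onto floor
drop 1:z onto floor
drop 2:z onto {1:z}
drop 3:y onto {0:y}
drop 4:x onto {3:y}
drop 5:y onto {4:x}
drop 6:b onto {2:z}
ground layer = {0:y, 1:z}
drop-orders for the pieces not yet dropped (sum over which currently-grounded one goes next):
  1 to go: {5} 1  {6} 1
  2 to go: {2,6} 1  {4,5} 1  {5,6} 2
  3 to go: {1,2,6} 1  {2,5,6} 3  {3,4,5} 1  {4,5,6} 3
  4 to go: {0,3,4,5} 1  {1,2,5,6} 4  {2,4,5,6} 6  {3,4,5,6} 4
  5 to go: {0,3,4,5,6} 5  {1,2,4,5,6} 10  {2,3,4,5,6} 10
  if 0:y drops first: 20 orders
  if 1:z drops first: 15 orders
heap linearizations: 35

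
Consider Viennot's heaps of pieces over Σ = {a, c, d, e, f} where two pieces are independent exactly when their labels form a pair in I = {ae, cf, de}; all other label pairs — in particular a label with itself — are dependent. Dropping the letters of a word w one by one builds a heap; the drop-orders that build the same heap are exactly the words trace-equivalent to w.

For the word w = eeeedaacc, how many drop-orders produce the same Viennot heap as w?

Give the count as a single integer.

35

#0=e has no predecessor
#1=e depends on [0:e]
#2=e depends on [1:e]
#3=e depends on [2:e]
#4=d has no predecessor
#5=a depends on [4:d]
#6=a depends on [5:a]
#7=c depends on [3:e, 6:a]
#8=c depends on [7:c]
sources: [0:e, 4:d]
N(rest) = Σ N(rest − s) over sources s of rest; N(one piece) = 1:
  size 1 → [8]=1
  size 2 → [7,8]=1
  size 3 → [3,7,8]=1  [6,7,8]=1
  size 4 → [2,3,7,8]=1  [3,6,7,8]=2  [5,6,7,8]=1
  size 5 → [1,2,3,7,8]=1  [2,3,6,7,8]=3  [3,5,6,7,8]=3  [4,5,6,7,8]=1
  size 6 → [0,1,2,3,7,8]=1  [1,2,3,6,7,8]=4  [2,3,5,6,7,8]=6  [3,4,5,6,7,8]=4
  size 7 → [0,1,2,3,6,7,8]=5  [1,2,3,5,6,7,8]=10  [2,3,4,5,6,7,8]=10
  first=0(e) contributes 20
  first=4(d) contributes 15
|[w]| = 35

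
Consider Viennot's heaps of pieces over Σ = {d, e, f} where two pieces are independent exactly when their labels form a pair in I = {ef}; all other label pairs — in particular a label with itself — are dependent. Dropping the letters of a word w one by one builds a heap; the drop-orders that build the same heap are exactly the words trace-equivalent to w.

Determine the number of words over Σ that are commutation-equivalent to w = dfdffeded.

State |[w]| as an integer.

3

#0=d has no predecessor
#1=f depends on [0:d]
#2=d depends on [1:f]
#3=f depends on [2:d]
#4=f depends on [3:f]
#5=e depends on [2:d]
#6=d depends on [4:f, 5:e]
#7=e depends on [6:d]
#8=d depends on [7:e]
sources: [0:d]
N(rest) = Σ N(rest − s) over sources s of rest; N(one piece) = 1:
  size 1 → [8]=1
  size 2 → [7,8]=1
  size 3 → [6,7,8]=1
  size 4 → [4,6,7,8]=1  [5,6,7,8]=1
  size 5 → [3,4,6,7,8]=1  [4,5,6,7,8]=2
  size 6 → [3,4,5,6,7,8]=3
  size 7 → [2,3,4,5,6,7,8]=3
  first=0(d) contributes 3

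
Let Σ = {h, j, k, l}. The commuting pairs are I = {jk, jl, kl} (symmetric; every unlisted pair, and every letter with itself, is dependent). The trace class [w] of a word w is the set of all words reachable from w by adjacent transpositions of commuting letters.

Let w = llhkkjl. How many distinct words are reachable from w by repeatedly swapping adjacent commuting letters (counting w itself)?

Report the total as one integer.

#0=l has no predecessor
#1=l depends on [0:l]
#2=h depends on [1:l]
#3=k depends on [2:h]
#4=k depends on [3:k]
#5=j depends on [2:h]
#6=l depends on [2:h]
sources: [0:l]
N(rest) = Σ N(rest − s) over sources s of rest; N(one piece) = 1:
  size 1 → [4]=1  [5]=1  [6]=1
  size 2 → [3,4]=1  [4,5]=2  [4,6]=2  [5,6]=2
  size 3 → [3,4,5]=3  [3,4,6]=3  [4,5,6]=6
  size 4 → [3,4,5,6]=12
  size 5 → [2,3,4,5,6]=12
  first=0(l) contributes 12

12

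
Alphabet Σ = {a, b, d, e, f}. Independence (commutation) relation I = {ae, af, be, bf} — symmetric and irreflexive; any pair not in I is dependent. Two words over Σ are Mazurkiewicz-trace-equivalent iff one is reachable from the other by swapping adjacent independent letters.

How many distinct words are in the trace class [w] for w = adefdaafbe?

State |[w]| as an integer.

10

0(a) covers ∅
1(d) covers 0:a
2(e) covers 1:d
3(f) covers 2:e
4(d) covers 3:f
5(a) covers 4:d
6(a) covers 5:a
7(f) covers 4:d
8(b) covers 6:a
9(e) covers 7:f
floor of heap: 0:a
completions by unplaced set U, small U first (add the entries for U minus each lowest piece of U):
  |U|=1: {8}:1  {9}:1
  |U|=2: {6,8}:1  {7,9}:1  {8,9}:2
  |U|=3: {5,6,8}:1  {6,8,9}:3  {7,8,9}:3
  |U|=4: {5,6,8,9}:4  {6,7,8,9}:6
  |U|=5: {5,6,7,8,9}:10
  |U|=6: {4,5,6,7,8,9}:10
  |U|=7: {3,4,5,6,7,8,9}:10
  |U|=8: {2,3,4,5,6,7,8,9}:10
  start at 0(a): 10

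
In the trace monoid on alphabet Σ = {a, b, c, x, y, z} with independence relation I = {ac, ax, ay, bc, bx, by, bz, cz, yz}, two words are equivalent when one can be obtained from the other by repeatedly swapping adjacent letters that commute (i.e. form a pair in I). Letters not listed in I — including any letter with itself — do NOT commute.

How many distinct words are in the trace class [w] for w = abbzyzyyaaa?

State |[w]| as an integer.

0(a) covers ∅
1(b) covers 0:a
2(b) covers 1:b
3(z) covers 0:a
4(y) covers ∅
5(z) covers 3:z
6(y) covers 4:y
7(y) covers 6:y
8(a) covers 2:b, 5:z
9(a) covers 8:a
10(a) covers 9:a
floor of heap: 0:a, 4:y
completions by unplaced set U, small U first (add the entries for U minus each lowest piece of U):
  |U|=1: {7}:1  {10}:1
  |U|=2: {6,7}:1  {7,10}:2  {9,10}:1
  |U|=3: {4,6,7}:1  {6,7,10}:3  {7,9,10}:3  {8,9,10}:1
  |U|=4: {2,8,9,10}:1  {4,6,7,10}:4  {5,8,9,10}:1  {6,7,9,10}:6  {7,8,9,10}:4
  |U|=5: {1,2,8,9,10}:1  {2,5,8,9,10}:2  {2,7,8,9,10}:5  {3,5,8,9,10}:1  {4,6,7,9,10}:10  {5,7,8,9,10}:5  {6,7,8,9,10}:10
  |U|=6: {1,2,5,8,9,10}:3  {1,2,7,8,9,10}:6  {2,3,5,8,9,10}:3  {2,5,7,8,9,10}:12  {2,6,7,8,9,10}:15  {3,5,7,8,9,10}:6  {4,6,7,8,9,10}:20  {5,6,7,8,9,10}:15
  |U|=7: {1,2,3,5,8,9,10}:6  {1,2,5,7,8,9,10}:21  {1,2,6,7,8,9,10}:21  {2,3,5,7,8,9,10}:21  {2,4,6,7,8,9,10}:35  {2,5,6,7,8,9,10}:42  {3,5,6,7,8,9,10}:21  {4,5,6,7,8,9,10}:35
  |U|=8: {0,1,2,3,5,8,9,10}:6  {1,2,3,5,7,8,9,10}:48  {1,2,4,6,7,8,9,10}:56  {1,2,5,6,7,8,9,10}:84  {2,3,5,6,7,8,9,10}:84  {2,4,5,6,7,8,9,10}:112  {3,4,5,6,7,8,9,10}:56
  |U|=9: {0,1,2,3,5,7,8,9,10}:54  {1,2,3,5,6,7,8,9,10}:216  {1,2,4,5,6,7,8,9,10}:252  {2,3,4,5,6,7,8,9,10}:252
  start at 0(a): 720
  start at 4(y): 270
sum over floor = 990

990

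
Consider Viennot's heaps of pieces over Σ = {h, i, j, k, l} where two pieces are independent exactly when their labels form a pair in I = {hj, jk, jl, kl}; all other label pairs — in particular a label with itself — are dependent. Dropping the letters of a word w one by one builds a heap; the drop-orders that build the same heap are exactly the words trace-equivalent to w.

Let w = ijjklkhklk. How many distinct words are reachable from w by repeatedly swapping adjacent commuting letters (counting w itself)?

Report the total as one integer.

324

#0=i has no predecessor
#1=j depends on [0:i]
#2=j depends on [1:j]
#3=k depends on [0:i]
#4=l depends on [0:i]
#5=k depends on [3:k]
#6=h depends on [4:l, 5:k]
#7=k depends on [6:h]
#8=l depends on [6:h]
#9=k depends on [7:k]
sources: [0:i]
N(rest) = Σ N(rest − s) over sources s of rest; N(one piece) = 1:
  size 1 → [2]=1  [8]=1  [9]=1
  size 2 → [1,2]=1  [2,8]=2  [2,9]=2  [7,9]=1  [8,9]=2
  size 3 → [1,2,8]=3  [1,2,9]=3  [2,7,9]=3  [2,8,9]=6  [7,8,9]=3
  size 4 → [1,2,7,9]=6  [1,2,8,9]=12  [2,7,8,9]=12  [6,7,8,9]=3
  size 5 → [1,2,7,8,9]=30  [2,6,7,8,9]=15  [4,6,7,8,9]=3  [5,6,7,8,9]=3
  size 6 → [1,2,6,7,8,9]=45  [2,4,6,7,8,9]=18  [2,5,6,7,8,9]=18  [3,5,6,7,8,9]=3  [4,5,6,7,8,9]=6
  size 7 → [1,2,4,6,7,8,9]=63  [1,2,5,6,7,8,9]=63  [2,3,5,6,7,8,9]=21  [2,4,5,6,7,8,9]=42  [3,4,5,6,7,8,9]=9
  size 8 → [1,2,3,5,6,7,8,9]=84  [1,2,4,5,6,7,8,9]=168  [2,3,4,5,6,7,8,9]=72
  first=0(i) contributes 324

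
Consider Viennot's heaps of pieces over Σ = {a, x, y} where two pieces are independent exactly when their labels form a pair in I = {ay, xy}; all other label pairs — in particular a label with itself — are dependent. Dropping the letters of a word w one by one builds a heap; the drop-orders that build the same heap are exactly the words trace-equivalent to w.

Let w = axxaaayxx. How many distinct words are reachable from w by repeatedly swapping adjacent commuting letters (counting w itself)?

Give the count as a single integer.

piece 0:a — minimal
piece 1:x rests on {0:a}
piece 2:x rests on {1:x}
piece 3:a rests on {2:x}
piece 4:a rests on {3:a}
piece 5:a rests on {4:a}
piece 6:y — minimal
piece 7:x rests on {5:a}
piece 8:x rests on {7:x}
minimal pieces: {0:a, 6:y}
ways to finish when only these pieces remain (= sum over removing one remaining piece with nothing left below it):
  1 left: {6}→1  {8}→1
  2 left: {6,8}→2  {7,8}→1
  3 left: {5,7,8}→1  {6,7,8}→3
  4 left: {4,5,7,8}→1  {5,6,7,8}→4
  5 left: {3,4,5,7,8}→1  {4,5,6,7,8}→5
  6 left: {2,3,4,5,7,8}→1  {3,4,5,6,7,8}→6
  7 left: {1,2,3,4,5,7,8}→1  {2,3,4,5,6,7,8}→7
  placing 0:a first → 8 extensions
  placing 6:y first → 1 extensions
total linear extensions = 9

9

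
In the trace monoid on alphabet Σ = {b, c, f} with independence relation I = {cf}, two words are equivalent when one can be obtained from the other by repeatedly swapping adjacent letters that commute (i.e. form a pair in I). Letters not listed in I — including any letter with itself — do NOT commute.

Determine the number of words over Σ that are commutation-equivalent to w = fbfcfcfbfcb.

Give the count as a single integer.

piece 0:f — minimal
piece 1:b rests on {0:f}
piece 2:f rests on {1:b}
piece 3:c rests on {1:b}
piece 4:f rests on {2:f}
piece 5:c rests on {3:c}
piece 6:f rests on {4:f}
piece 7:b rests on {5:c, 6:f}
piece 8:f rests on {7:b}
piece 9:c rests on {7:b}
piece 10:b rests on {8:f, 9:c}
minimal pieces: {0:f}
ways to finish when only these pieces remain (= sum over removing one remaining piece with nothing left below it):
  1 left: {10}→1
  2 left: {8,10}→1  {9,10}→1
  3 left: {8,9,10}→2
  4 left: {7,8,9,10}→2
  5 left: {5,7,8,9,10}→2  {6,7,8,9,10}→2
  6 left: {3,5,7,8,9,10}→2  {4,6,7,8,9,10}→2  {5,6,7,8,9,10}→4
  7 left: {2,4,6,7,8,9,10}→2  {3,5,6,7,8,9,10}→6  {4,5,6,7,8,9,10}→6
  8 left: {2,4,5,6,7,8,9,10}→8  {3,4,5,6,7,8,9,10}→12
  9 left: {2,3,4,5,6,7,8,9,10}→20
  placing 0:f first → 20 extensions

20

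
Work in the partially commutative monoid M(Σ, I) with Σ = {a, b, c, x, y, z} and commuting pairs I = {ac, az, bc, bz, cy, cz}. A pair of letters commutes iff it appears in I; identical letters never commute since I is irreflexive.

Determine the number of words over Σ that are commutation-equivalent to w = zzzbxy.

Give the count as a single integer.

drop 0:z onto floor
drop 1:z onto {0:z}
drop 2:z onto {1:z}
drop 3:b onto floor
drop 4:x onto {2:z, 3:b}
drop 5:y onto {4:x}
ground layer = {0:z, 3:b}
drop-orders for the pieces not yet dropped (sum over which currently-grounded one goes next):
  1 to go: {5} 1
  2 to go: {4,5} 1
  3 to go: {2,4,5} 1  {3,4,5} 1
  4 to go: {1,2,4,5} 1  {2,3,4,5} 2
  if 0:z drops first: 3 orders
  if 3:b drops first: 1 orders
heap linearizations: 4

4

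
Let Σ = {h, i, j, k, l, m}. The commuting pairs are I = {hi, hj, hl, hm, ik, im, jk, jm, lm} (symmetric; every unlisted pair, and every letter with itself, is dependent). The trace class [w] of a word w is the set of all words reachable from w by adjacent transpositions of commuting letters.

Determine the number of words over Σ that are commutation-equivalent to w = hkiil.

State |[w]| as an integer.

drop 0:h onto floor
drop 1:k onto {0:h}
drop 2:i onto floor
drop 3:i onto {2:i}
drop 4:l onto {1:k, 3:i}
ground layer = {0:h, 2:i}
drop-orders for the pieces not yet dropped (sum over which currently-grounded one goes next):
  1 to go: {4} 1
  2 to go: {1,4} 1  {3,4} 1
  3 to go: {0,1,4} 1  {1,3,4} 2  {2,3,4} 1
  if 0:h drops first: 3 orders
  if 2:i drops first: 3 orders
heap linearizations: 6

6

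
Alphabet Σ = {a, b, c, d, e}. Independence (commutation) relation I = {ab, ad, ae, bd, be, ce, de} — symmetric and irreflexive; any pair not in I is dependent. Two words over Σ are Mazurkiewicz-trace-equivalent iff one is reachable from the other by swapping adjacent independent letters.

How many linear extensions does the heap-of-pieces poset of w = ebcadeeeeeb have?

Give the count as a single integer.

2772

0(e) covers ∅
1(b) covers ∅
2(c) covers 1:b
3(a) covers 2:c
4(d) covers 2:c
5(e) covers 0:e
6(e) covers 5:e
7(e) covers 6:e
8(e) covers 7:e
9(e) covers 8:e
10(b) covers 2:c
floor of heap: 0:e, 1:b
completions by unplaced set U, small U first (add the entries for U minus each lowest piece of U):
  |U|=1: {3}:1  {4}:1  {9}:1  {10}:1
  |U|=2: {3,4}:2  {3,9}:2  {3,10}:2  {4,9}:2  {4,10}:2  {8,9}:1  {9,10}:2
  |U|=3: {3,4,9}:6  {3,4,10}:6  {3,8,9}:3  {3,9,10}:6  {4,8,9}:3  {4,9,10}:6  {7,8,9}:1  {8,9,10}:3
  |U|=4: {2,3,4,10}:6  {3,4,8,9}:12  {3,4,9,10}:24  {3,7,8,9}:4  {3,8,9,10}:12  {4,7,8,9}:4  {4,8,9,10}:12  {6,7,8,9}:1  {7,8,9,10}:4
  |U|=5: {1,2,3,4,10}:6  {2,3,4,9,10}:30  {3,4,7,8,9}:20  {3,4,8,9,10}:60  {3,6,7,8,9}:5  {3,7,8,9,10}:20  {4,6,7,8,9}:5  {4,7,8,9,10}:20  {5,6,7,8,9}:1  {6,7,8,9,10}:5
  |U|=6: {0,5,6,7,8,9}:1  {1,2,3,4,9,10}:36  {2,3,4,8,9,10}:90  {3,4,6,7,8,9}:30  {3,4,7,8,9,10}:120  {3,5,6,7,8,9}:6  {3,6,7,8,9,10}:30  {4,5,6,7,8,9}:6  {4,6,7,8,9,10}:30  {5,6,7,8,9,10}:6
  |U|=7: {0,3,5,6,7,8,9}:7  {0,4,5,6,7,8,9}:7  {0,5,6,7,8,9,10}:7  {1,2,3,4,8,9,10}:126  {2,3,4,7,8,9,10}:210  {3,4,5,6,7,8,9}:42  {3,4,6,7,8,9,10}:210  {3,5,6,7,8,9,10}:42  {4,5,6,7,8,9,10}:42
  |U|=8: {0,3,4,5,6,7,8,9}:56  {0,3,5,6,7,8,9,10}:56  {0,4,5,6,7,8,9,10}:56  {1,2,3,4,7,8,9,10}:336  {2,3,4,6,7,8,9,10}:420  {3,4,5,6,7,8,9,10}:336
  |U|=9: {0,3,4,5,6,7,8,9,10}:504  {1,2,3,4,6,7,8,9,10}:756  {2,3,4,5,6,7,8,9,10}:756
  start at 0(e): 1512
  start at 1(b): 1260
sum over floor = 2772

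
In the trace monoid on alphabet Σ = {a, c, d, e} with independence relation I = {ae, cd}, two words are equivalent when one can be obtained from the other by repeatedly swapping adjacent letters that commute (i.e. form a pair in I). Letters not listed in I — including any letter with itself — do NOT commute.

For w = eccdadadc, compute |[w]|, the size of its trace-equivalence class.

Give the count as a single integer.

6

#0=e has no predecessor
#1=c depends on [0:e]
#2=c depends on [1:c]
#3=d depends on [0:e]
#4=a depends on [2:c, 3:d]
#5=d depends on [4:a]
#6=a depends on [5:d]
#7=d depends on [6:a]
#8=c depends on [6:a]
sources: [0:e]
N(rest) = Σ N(rest − s) over sources s of rest; N(one piece) = 1:
  size 1 → [7]=1  [8]=1
  size 2 → [7,8]=2
  size 3 → [6,7,8]=2
  size 4 → [5,6,7,8]=2
  size 5 → [4,5,6,7,8]=2
  size 6 → [2,4,5,6,7,8]=2  [3,4,5,6,7,8]=2
  size 7 → [1,2,4,5,6,7,8]=2  [2,3,4,5,6,7,8]=4
  first=0(e) contributes 6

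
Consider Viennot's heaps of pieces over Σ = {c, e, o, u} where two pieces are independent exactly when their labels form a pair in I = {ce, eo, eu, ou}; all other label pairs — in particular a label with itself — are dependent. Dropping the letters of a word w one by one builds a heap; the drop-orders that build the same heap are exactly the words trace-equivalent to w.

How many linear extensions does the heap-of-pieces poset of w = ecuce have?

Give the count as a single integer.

10

0(e) covers ∅
1(c) covers ∅
2(u) covers 1:c
3(c) covers 2:u
4(e) covers 0:e
floor of heap: 0:e, 1:c
completions by unplaced set U, small U first (add the entries for U minus each lowest piece of U):
  |U|=1: {3}:1  {4}:1
  |U|=2: {0,4}:1  {2,3}:1  {3,4}:2
  |U|=3: {0,3,4}:3  {1,2,3}:1  {2,3,4}:3
  start at 0(e): 4
  start at 1(c): 6
sum over floor = 10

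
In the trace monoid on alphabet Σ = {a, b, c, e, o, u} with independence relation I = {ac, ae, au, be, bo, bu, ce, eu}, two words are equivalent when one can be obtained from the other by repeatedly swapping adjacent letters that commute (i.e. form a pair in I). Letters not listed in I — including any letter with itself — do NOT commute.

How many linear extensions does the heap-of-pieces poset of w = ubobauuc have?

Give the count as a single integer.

46

#0=u has no predecessor
#1=b has no predecessor
#2=o depends on [0:u]
#3=b depends on [1:b]
#4=a depends on [2:o, 3:b]
#5=u depends on [2:o]
#6=u depends on [5:u]
#7=c depends on [3:b, 6:u]
sources: [0:u, 1:b]
N(rest) = Σ N(rest − s) over sources s of rest; N(one piece) = 1:
  size 1 → [4]=1  [7]=1
  size 2 → [4,7]=2  [6,7]=1
  size 3 → [3,4,7]=2  [4,6,7]=3  [5,6,7]=1
  size 4 → [1,3,4,7]=2  [3,4,6,7]=5  [4,5,6,7]=4
  size 5 → [1,3,4,6,7]=7  [2,4,5,6,7]=4  [3,4,5,6,7]=9
  size 6 → [0,2,4,5,6,7]=4  [1,3,4,5,6,7]=16  [2,3,4,5,6,7]=13
  first=0(u) contributes 29
  first=1(b) contributes 17
|[w]| = 46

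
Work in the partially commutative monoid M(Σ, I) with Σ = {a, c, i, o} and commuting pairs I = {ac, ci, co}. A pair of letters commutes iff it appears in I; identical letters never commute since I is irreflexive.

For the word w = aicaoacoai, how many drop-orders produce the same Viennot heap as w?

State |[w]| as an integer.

piece 0:a — minimal
piece 1:i rests on {0:a}
piece 2:c — minimal
piece 3:a rests on {1:i}
piece 4:o rests on {3:a}
piece 5:a rests on {4:o}
piece 6:c rests on {2:c}
piece 7:o rests on {5:a}
piece 8:a rests on {7:o}
piece 9:i rests on {8:a}
minimal pieces: {0:a, 2:c}
ways to finish when only these pieces remain (= sum over removing one remaining piece with nothing left below it):
  1 left: {6}→1  {9}→1
  2 left: {2,6}→1  {6,9}→2  {8,9}→1
  3 left: {2,6,9}→3  {6,8,9}→3  {7,8,9}→1
  4 left: {2,6,8,9}→6  {5,7,8,9}→1  {6,7,8,9}→4
  5 left: {2,6,7,8,9}→10  {4,5,7,8,9}→1  {5,6,7,8,9}→5
  6 left: {2,5,6,7,8,9}→15  {3,4,5,7,8,9}→1  {4,5,6,7,8,9}→6
  7 left: {1,3,4,5,7,8,9}→1  {2,4,5,6,7,8,9}→21  {3,4,5,6,7,8,9}→7
  8 left: {0,1,3,4,5,7,8,9}→1  {1,3,4,5,6,7,8,9}→8  {2,3,4,5,6,7,8,9}→28
  placing 0:a first → 36 extensions
  placing 2:c first → 9 extensions
total linear extensions = 45

45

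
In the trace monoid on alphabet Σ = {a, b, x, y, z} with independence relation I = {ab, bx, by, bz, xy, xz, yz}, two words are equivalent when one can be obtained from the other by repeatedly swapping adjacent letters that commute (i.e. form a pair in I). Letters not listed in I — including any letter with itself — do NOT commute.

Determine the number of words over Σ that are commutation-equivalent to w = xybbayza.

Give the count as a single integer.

112

0(x) covers ∅
1(y) covers ∅
2(b) covers ∅
3(b) covers 2:b
4(a) covers 0:x, 1:y
5(y) covers 4:a
6(z) covers 4:a
7(a) covers 5:y, 6:z
floor of heap: 0:x, 1:y, 2:b
completions by unplaced set U, small U first (add the entries for U minus each lowest piece of U):
  |U|=1: {3}:1  {7}:1
  |U|=2: {2,3}:1  {3,7}:2  {5,7}:1  {6,7}:1
  |U|=3: {2,3,7}:3  {3,5,7}:3  {3,6,7}:3  {5,6,7}:2
  |U|=4: {2,3,5,7}:6  {2,3,6,7}:6  {3,5,6,7}:8  {4,5,6,7}:2
  |U|=5: {0,4,5,6,7}:2  {1,4,5,6,7}:2  {2,3,5,6,7}:20  {3,4,5,6,7}:10
  |U|=6: {0,1,4,5,6,7}:4  {0,3,4,5,6,7}:12  {1,3,4,5,6,7}:12  {2,3,4,5,6,7}:30
  start at 0(x): 42
  start at 1(y): 42
  start at 2(b): 28
sum over floor = 112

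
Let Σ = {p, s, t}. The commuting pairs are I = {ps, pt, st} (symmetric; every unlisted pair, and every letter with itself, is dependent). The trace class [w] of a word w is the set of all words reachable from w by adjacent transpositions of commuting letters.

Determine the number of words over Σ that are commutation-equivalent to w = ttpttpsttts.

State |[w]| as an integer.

1980

piece 0:t — minimal
piece 1:t rests on {0:t}
piece 2:p — minimal
piece 3:t rests on {1:t}
piece 4:t rests on {3:t}
piece 5:p rests on {2:p}
piece 6:s — minimal
piece 7:t rests on {4:t}
piece 8:t rests on {7:t}
piece 9:t rests on {8:t}
piece 10:s rests on {6:s}
minimal pieces: {0:t, 2:p, 6:s}
ways to finish when only these pieces remain (= sum over removing one remaining piece with nothing left below it):
  1 left: {5}→1  {9}→1  {10}→1
  2 left: {2,5}→1  {5,9}→2  {5,10}→2  {6,10}→1  {8,9}→1  {9,10}→2
  3 left: {2,5,9}→3  {2,5,10}→3  {5,6,10}→3  {5,8,9}→3  {5,9,10}→6  {6,9,10}→3  {7,8,9}→1  {8,9,10}→3
  4 left: {2,5,6,10}→6  {2,5,8,9}→6  {2,5,9,10}→12  {4,7,8,9}→1  {5,6,9,10}→12  {5,7,8,9}→4  {5,8,9,10}→12  {6,8,9,10}→6  {7,8,9,10}→4
  5 left: {2,5,6,9,10}→30  {2,5,7,8,9}→10  {2,5,8,9,10}→30  {3,4,7,8,9}→1  {4,5,7,8,9}→5  {4,7,8,9,10}→5  {5,6,8,9,10}→30  {5,7,8,9,10}→20  {6,7,8,9,10}→10
  6 left: {1,3,4,7,8,9}→1  {2,4,5,7,8,9}→15  {2,5,6,8,9,10}→90  {2,5,7,8,9,10}→60  {3,4,5,7,8,9}→6  {3,4,7,8,9,10}→6  {4,5,7,8,9,10}→30  {4,6,7,8,9,10}→15  {5,6,7,8,9,10}→60
  7 left: {0,1,3,4,7,8,9}→1  {1,3,4,5,7,8,9}→7  {1,3,4,7,8,9,10}→7  {2,3,4,5,7,8,9}→21  {2,4,5,7,8,9,10}→105  {2,5,6,7,8,9,10}→210  {3,4,5,7,8,9,10}→42  {3,4,6,7,8,9,10}→21  {4,5,6,7,8,9,10}→105
  8 left: {0,1,3,4,5,7,8,9}→8  {0,1,3,4,7,8,9,10}→8  {1,2,3,4,5,7,8,9}→28  {1,3,4,5,7,8,9,10}→56  {1,3,4,6,7,8,9,10}→28  {2,3,4,5,7,8,9,10}→168  {2,4,5,6,7,8,9,10}→420  {3,4,5,6,7,8,9,10}→168
  9 left: {0,1,2,3,4,5,7,8,9}→36  {0,1,3,4,5,7,8,9,10}→72  {0,1,3,4,6,7,8,9,10}→36  {1,2,3,4,5,7,8,9,10}→252  {1,3,4,5,6,7,8,9,10}→252  {2,3,4,5,6,7,8,9,10}→756
  placing 0:t first → 1260 extensions
  placing 2:p first → 360 extensions
  placing 6:s first → 360 extensions
total linear extensions = 1980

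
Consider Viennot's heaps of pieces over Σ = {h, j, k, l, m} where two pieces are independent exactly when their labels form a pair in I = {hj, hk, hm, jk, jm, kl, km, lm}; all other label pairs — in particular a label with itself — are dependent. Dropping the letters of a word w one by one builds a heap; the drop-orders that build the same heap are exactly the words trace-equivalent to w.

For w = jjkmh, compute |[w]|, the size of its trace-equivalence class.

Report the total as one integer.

#0=j has no predecessor
#1=j depends on [0:j]
#2=k has no predecessor
#3=m has no predecessor
#4=h has no predecessor
sources: [0:j, 2:k, 3:m, 4:h]
N(rest) = Σ N(rest − s) over sources s of rest; N(one piece) = 1:
  size 1 → [1]=1  [2]=1  [3]=1  [4]=1
  size 2 → [0,1]=1  [1,2]=2  [1,3]=2  [1,4]=2  [2,3]=2  [2,4]=2  [3,4]=2
  size 3 → [0,1,2]=3  [0,1,3]=3  [0,1,4]=3  [1,2,3]=6  [1,2,4]=6  [1,3,4]=6  [2,3,4]=6
  first=0(j) contributes 24
  first=2(k) contributes 12
  first=3(m) contributes 12
  first=4(h) contributes 12
|[w]| = 60

60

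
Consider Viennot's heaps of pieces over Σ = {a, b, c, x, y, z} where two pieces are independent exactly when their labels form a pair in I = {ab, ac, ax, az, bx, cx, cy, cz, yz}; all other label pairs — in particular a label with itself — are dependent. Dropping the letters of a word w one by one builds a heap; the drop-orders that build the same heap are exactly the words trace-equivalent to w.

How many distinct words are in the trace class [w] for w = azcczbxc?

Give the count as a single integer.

176

piece 0:a — minimal
piece 1:z — minimal
piece 2:c — minimal
piece 3:c rests on {2:c}
piece 4:z rests on {1:z}
piece 5:b rests on {3:c, 4:z}
piece 6:x rests on {4:z}
piece 7:c rests on {5:b}
minimal pieces: {0:a, 1:z, 2:c}
ways to finish when only these pieces remain (= sum over removing one remaining piece with nothing left below it):
  1 left: {0}→1  {6}→1  {7}→1
  2 left: {0,6}→2  {0,7}→2  {5,7}→1  {6,7}→2
  3 left: {0,5,7}→3  {0,6,7}→6  {3,5,7}→1  {5,6,7}→3
  4 left: {0,3,5,7}→4  {0,5,6,7}→12  {2,3,5,7}→1  {3,5,6,7}→4  {4,5,6,7}→3
  5 left: {0,2,3,5,7}→5  {0,3,5,6,7}→20  {0,4,5,6,7}→15  {1,4,5,6,7}→3  {2,3,5,6,7}→5  {3,4,5,6,7}→7
  6 left: {0,1,4,5,6,7}→18  {0,2,3,5,6,7}→30  {0,3,4,5,6,7}→42  {1,3,4,5,6,7}→10  {2,3,4,5,6,7}→12
  placing 0:a first → 22 extensions
  placing 1:z first → 84 extensions
  placing 2:c first → 70 extensions
total linear extensions = 176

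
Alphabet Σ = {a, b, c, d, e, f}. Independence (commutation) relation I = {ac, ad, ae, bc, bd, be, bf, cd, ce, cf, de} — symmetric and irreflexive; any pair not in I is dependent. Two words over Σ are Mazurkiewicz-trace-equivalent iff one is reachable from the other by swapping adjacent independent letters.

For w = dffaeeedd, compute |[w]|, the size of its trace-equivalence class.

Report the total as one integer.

#0=d has no predecessor
#1=f depends on [0:d]
#2=f depends on [1:f]
#3=a depends on [2:f]
#4=e depends on [2:f]
#5=e depends on [4:e]
#6=e depends on [5:e]
#7=d depends on [2:f]
#8=d depends on [7:d]
sources: [0:d]
N(rest) = Σ N(rest − s) over sources s of rest; N(one piece) = 1:
  size 1 → [3]=1  [6]=1  [8]=1
  size 2 → [3,6]=2  [3,8]=2  [5,6]=1  [6,8]=2  [7,8]=1
  size 3 → [3,5,6]=3  [3,6,8]=6  [3,7,8]=3  [4,5,6]=1  [5,6,8]=3  [6,7,8]=3
  size 4 → [3,4,5,6]=4  [3,5,6,8]=12  [3,6,7,8]=12  [4,5,6,8]=4  [5,6,7,8]=6
  size 5 → [3,4,5,6,8]=20  [3,5,6,7,8]=30  [4,5,6,7,8]=10
  size 6 → [3,4,5,6,7,8]=60
  size 7 → [2,3,4,5,6,7,8]=60
  first=0(d) contributes 60

60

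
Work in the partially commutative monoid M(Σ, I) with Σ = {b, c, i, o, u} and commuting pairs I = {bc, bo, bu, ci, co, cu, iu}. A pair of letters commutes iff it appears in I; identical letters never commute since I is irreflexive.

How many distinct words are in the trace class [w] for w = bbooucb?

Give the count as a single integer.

piece 0:b — minimal
piece 1:b rests on {0:b}
piece 2:o — minimal
piece 3:o rests on {2:o}
piece 4:u rests on {3:o}
piece 5:c — minimal
piece 6:b rests on {1:b}
minimal pieces: {0:b, 2:o, 5:c}
ways to finish when only these pieces remain (= sum over removing one remaining piece with nothing left below it):
  1 left: {4}→1  {5}→1  {6}→1
  2 left: {1,6}→1  {3,4}→1  {4,5}→2  {4,6}→2  {5,6}→2
  3 left: {0,1,6}→1  {1,4,6}→3  {1,5,6}→3  {2,3,4}→1  {3,4,5}→3  {3,4,6}→3  {4,5,6}→6
  4 left: {0,1,4,6}→4  {0,1,5,6}→4  {1,3,4,6}→6  {1,4,5,6}→12  {2,3,4,5}→4  {2,3,4,6}→4  {3,4,5,6}→12
  5 left: {0,1,3,4,6}→10  {0,1,4,5,6}→20  {1,2,3,4,6}→10  {1,3,4,5,6}→30  {2,3,4,5,6}→20
  placing 0:b first → 60 extensions
  placing 2:o first → 60 extensions
  placing 5:c first → 20 extensions
total linear extensions = 140

140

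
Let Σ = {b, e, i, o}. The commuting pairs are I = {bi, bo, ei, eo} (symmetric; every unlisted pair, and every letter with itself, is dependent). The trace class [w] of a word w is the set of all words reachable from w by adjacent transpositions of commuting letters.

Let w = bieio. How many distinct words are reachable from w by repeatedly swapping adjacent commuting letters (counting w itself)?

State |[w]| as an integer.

10

0(b) covers ∅
1(i) covers ∅
2(e) covers 0:b
3(i) covers 1:i
4(o) covers 3:i
floor of heap: 0:b, 1:i
completions by unplaced set U, small U first (add the entries for U minus each lowest piece of U):
  |U|=1: {2}:1  {4}:1
  |U|=2: {0,2}:1  {2,4}:2  {3,4}:1
  |U|=3: {0,2,4}:3  {1,3,4}:1  {2,3,4}:3
  start at 0(b): 4
  start at 1(i): 6
sum over floor = 10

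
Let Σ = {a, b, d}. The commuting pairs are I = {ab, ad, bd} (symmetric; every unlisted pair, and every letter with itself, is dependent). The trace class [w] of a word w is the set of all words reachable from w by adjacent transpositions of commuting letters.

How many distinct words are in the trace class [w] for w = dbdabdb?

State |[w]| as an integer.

#0=d has no predecessor
#1=b has no predecessor
#2=d depends on [0:d]
#3=a has no predecessor
#4=b depends on [1:b]
#5=d depends on [2:d]
#6=b depends on [4:b]
sources: [0:d, 1:b, 3:a]
N(rest) = Σ N(rest − s) over sources s of rest; N(one piece) = 1:
  size 1 → [3]=1  [5]=1  [6]=1
  size 2 → [2,5]=1  [3,5]=2  [3,6]=2  [4,6]=1  [5,6]=2
  size 3 → [0,2,5]=1  [1,4,6]=1  [2,3,5]=3  [2,5,6]=3  [3,4,6]=3  [3,5,6]=6  [4,5,6]=3
  size 4 → [0,2,3,5]=4  [0,2,5,6]=4  [1,3,4,6]=4  [1,4,5,6]=4  [2,3,5,6]=12  [2,4,5,6]=6  [3,4,5,6]=12
  size 5 → [0,2,3,5,6]=20  [0,2,4,5,6]=10  [1,2,4,5,6]=10  [1,3,4,5,6]=20  [2,3,4,5,6]=30
  first=0(d) contributes 60
  first=1(b) contributes 60
  first=3(a) contributes 20
|[w]| = 140

140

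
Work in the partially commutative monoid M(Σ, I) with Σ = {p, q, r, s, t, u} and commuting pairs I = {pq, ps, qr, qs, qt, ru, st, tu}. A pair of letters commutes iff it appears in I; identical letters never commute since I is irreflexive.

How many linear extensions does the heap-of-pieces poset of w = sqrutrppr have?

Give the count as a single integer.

drop 0:s onto floor
drop 1:q onto floor
drop 2:r onto {0:s}
drop 3:u onto {0:s, 1:q}
drop 4:t onto {2:r}
drop 5:r onto {4:t}
drop 6:p onto {3:u, 5:r}
drop 7:p onto {6:p}
drop 8:r onto {7:p}
ground layer = {0:s, 1:q}
drop-orders for the pieces not yet dropped (sum over which currently-grounded one goes next):
  1 to go: {8} 1
  2 to go: {7,8} 1
  3 to go: {6,7,8} 1
  4 to go: {3,6,7,8} 1  {5,6,7,8} 1
  5 to go: {1,3,6,7,8} 1  {3,5,6,7,8} 2  {4,5,6,7,8} 1
  6 to go: {1,3,5,6,7,8} 3  {2,4,5,6,7,8} 1  {3,4,5,6,7,8} 3
  7 to go: {1,3,4,5,6,7,8} 6  {2,3,4,5,6,7,8} 4
  if 0:s drops first: 10 orders
  if 1:q drops first: 4 orders
heap linearizations: 14

14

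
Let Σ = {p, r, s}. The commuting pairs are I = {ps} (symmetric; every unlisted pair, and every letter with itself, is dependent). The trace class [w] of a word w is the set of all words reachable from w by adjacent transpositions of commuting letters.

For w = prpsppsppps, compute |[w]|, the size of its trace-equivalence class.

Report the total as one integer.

84

drop 0:p onto floor
drop 1:r onto {0:p}
drop 2:p onto {1:r}
drop 3:s onto {1:r}
drop 4:p onto {2:p}
drop 5:p onto {4:p}
drop 6:s onto {3:s}
drop 7:p onto {5:p}
drop 8:p onto {7:p}
drop 9:p onto {8:p}
drop 10:s onto {6:s}
ground layer = {0:p}
drop-orders for the pieces not yet dropped (sum over which currently-grounded one goes next):
  1 to go: {9} 1  {10} 1
  2 to go: {6,10} 1  {8,9} 1  {9,10} 2
  3 to go: {3,6,10} 1  {6,9,10} 3  {7,8,9} 1  {8,9,10} 3
  4 to go: {3,6,9,10} 4  {5,7,8,9} 1  {6,8,9,10} 6  {7,8,9,10} 4
  5 to go: {3,6,8,9,10} 10  {4,5,7,8,9} 1  {5,7,8,9,10} 5  {6,7,8,9,10} 10
  6 to go: {2,4,5,7,8,9} 1  {3,6,7,8,9,10} 20  {4,5,7,8,9,10} 6  {5,6,7,8,9,10} 15
  7 to go: {2,4,5,7,8,9,10} 7  {3,5,6,7,8,9,10} 35  {4,5,6,7,8,9,10} 21
  8 to go: {2,4,5,6,7,8,9,10} 28  {3,4,5,6,7,8,9,10} 56
  9 to go: {2,3,4,5,6,7,8,9,10} 84
  if 0:p drops first: 84 orders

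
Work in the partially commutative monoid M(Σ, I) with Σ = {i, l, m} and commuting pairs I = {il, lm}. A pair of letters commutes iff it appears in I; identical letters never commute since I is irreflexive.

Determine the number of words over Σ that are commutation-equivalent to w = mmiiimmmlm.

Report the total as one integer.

piece 0:m — minimal
piece 1:m rests on {0:m}
piece 2:i rests on {1:m}
piece 3:i rests on {2:i}
piece 4:i rests on {3:i}
piece 5:m rests on {4:i}
piece 6:m rests on {5:m}
piece 7:m rests on {6:m}
piece 8:l — minimal
piece 9:m rests on {7:m}
minimal pieces: {0:m, 8:l}
ways to finish when only these pieces remain (= sum over removing one remaining piece with nothing left below it):
  1 left: {8}→1  {9}→1
  2 left: {7,9}→1  {8,9}→2
  3 left: {6,7,9}→1  {7,8,9}→3
  4 left: {5,6,7,9}→1  {6,7,8,9}→4
  5 left: {4,5,6,7,9}→1  {5,6,7,8,9}→5
  6 left: {3,4,5,6,7,9}→1  {4,5,6,7,8,9}→6
  7 left: {2,3,4,5,6,7,9}→1  {3,4,5,6,7,8,9}→7
  8 left: {1,2,3,4,5,6,7,9}→1  {2,3,4,5,6,7,8,9}→8
  placing 0:m first → 9 extensions
  placing 8:l first → 1 extensions
total linear extensions = 10

10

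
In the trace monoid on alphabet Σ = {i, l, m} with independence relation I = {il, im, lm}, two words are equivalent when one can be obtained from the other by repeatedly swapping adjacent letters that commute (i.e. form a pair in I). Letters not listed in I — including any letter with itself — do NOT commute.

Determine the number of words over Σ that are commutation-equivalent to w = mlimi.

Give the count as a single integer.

30

drop 0:m onto floor
drop 1:l onto floor
drop 2:i onto floor
drop 3:m onto {0:m}
drop 4:i onto {2:i}
ground layer = {0:m, 1:l, 2:i}
drop-orders for the pieces not yet dropped (sum over which currently-grounded one goes next):
  1 to go: {1} 1  {3} 1  {4} 1
  2 to go: {0,3} 1  {1,3} 2  {1,4} 2  {2,4} 1  {3,4} 2
  3 to go: {0,1,3} 3  {0,3,4} 3  {1,2,4} 3  {1,3,4} 6  {2,3,4} 3
  if 0:m drops first: 12 orders
  if 1:l drops first: 6 orders
  if 2:i drops first: 12 orders
heap linearizations: 30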